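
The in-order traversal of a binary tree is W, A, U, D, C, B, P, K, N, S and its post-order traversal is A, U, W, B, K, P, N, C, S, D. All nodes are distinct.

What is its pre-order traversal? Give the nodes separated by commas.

D, W, U, A, S, C, N, P, B, K

The last element of post-order is the root; it splits in-order into left and right subtrees.
Root D: left subtree has 3 nodes {W, A, U}, right has 6 {C, B, P, K, N, S}.
  Root W: left subtree has 0 nodes { }, right has 2 {A, U}.
    Root U: left subtree has 1 node {A}, right has 0 { }.
  Root S: left subtree has 5 nodes {C, B, P, K, N}, right has 0 { }.
    Root C: left subtree has 0 nodes { }, right has 4 {B, P, K, N}.
      Root N: left subtree has 3 nodes {B, P, K}, right has 0 { }.
        Root P: left subtree has 1 node {B}, right has 1 {K}.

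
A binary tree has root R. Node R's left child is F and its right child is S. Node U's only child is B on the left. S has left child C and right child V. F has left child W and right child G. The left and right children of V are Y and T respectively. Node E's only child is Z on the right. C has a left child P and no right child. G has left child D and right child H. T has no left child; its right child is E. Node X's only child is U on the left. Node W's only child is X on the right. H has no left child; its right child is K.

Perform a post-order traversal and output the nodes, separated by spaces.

B U X W D K H G F P C Y Z E T V S R

Post-order visits the left subtree, then the right subtree, then the node.
At R: go left to F.
  At F: go left to W.
    At W: no left child.
    At W: go right to X.
      At X: go left to U.
        At U: go left to B.
          B is a leaf — visit B.
        At U: no right child.
        Visit U.
      At X: no right child.
      Visit X.
    Visit W.
  At F: go right to G.
    At G: go left to D.
      D is a leaf — visit D.
    At G: go right to H.
      At H: no left child.
      At H: go right to K.
        K is a leaf — visit K.
      Visit H.
    Visit G.
  Visit F.
At R: go right to S.
  At S: go left to C.
    At C: go left to P.
      P is a leaf — visit P.
    At C: no right child.
    Visit C.
  At S: go right to V.
    At V: go left to Y.
      Y is a leaf — visit Y.
    At V: go right to T.
      At T: no left child.
      At T: go right to E.
        At E: no left child.
        At E: go right to Z.
          Z is a leaf — visit Z.
        Visit E.
      Visit T.
    Visit V.
  Visit S.
Visit R.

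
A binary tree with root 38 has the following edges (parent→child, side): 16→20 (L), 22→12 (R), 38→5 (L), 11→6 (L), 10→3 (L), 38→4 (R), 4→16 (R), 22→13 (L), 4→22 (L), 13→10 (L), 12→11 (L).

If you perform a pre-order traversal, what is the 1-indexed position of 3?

7

Pre-order visits the node, then its left subtree, then its right subtree.
Visit 38.
At 38: go left to 5.
  5 is a leaf — visit 5.
At 38: go right to 4.
  Visit 4.
  At 4: go left to 22.
    Visit 22.
    At 22: go left to 13.
      Visit 13.
      At 13: go left to 10.
        Visit 10.
        At 10: go left to 3.
          3 is a leaf — visit 3.
        At 10: no right child.
      At 13: no right child.
    At 22: go right to 12.
      Visit 12.
      At 12: go left to 11.
        Visit 11.
        At 11: go left to 6.
          6 is a leaf — visit 6.
        At 11: no right child.
      At 12: no right child.
  At 4: go right to 16.
    Visit 16.
    At 16: go left to 20.
      20 is a leaf — visit 20.
    At 16: no right child.
Full pre-order sequence: 38, 5, 4, 22, 13, 10, 3, 12, 11, 6, 16, 20.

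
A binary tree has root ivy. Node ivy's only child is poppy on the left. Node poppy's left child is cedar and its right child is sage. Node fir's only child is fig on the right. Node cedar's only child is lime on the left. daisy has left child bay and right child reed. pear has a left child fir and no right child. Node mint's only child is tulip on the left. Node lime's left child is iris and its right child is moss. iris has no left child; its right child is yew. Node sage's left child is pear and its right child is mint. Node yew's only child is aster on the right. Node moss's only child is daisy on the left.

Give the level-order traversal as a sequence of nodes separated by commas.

Level-order visits nodes level by level from the root, left to right within each level.
Level 0: ivy
Level 1: poppy
Level 2: cedar, sage
Level 3: lime, pear, mint
Level 4: iris, moss, fir, tulip
Level 5: yew, daisy, fig
Level 6: aster, bay, reed

ivy, poppy, cedar, sage, lime, pear, mint, iris, moss, fir, tulip, yew, daisy, fig, aster, bay, reed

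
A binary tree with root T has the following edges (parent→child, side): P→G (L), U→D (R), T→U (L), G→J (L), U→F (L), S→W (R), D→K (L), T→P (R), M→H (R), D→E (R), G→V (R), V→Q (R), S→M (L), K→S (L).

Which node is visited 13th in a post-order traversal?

G

Post-order visits the left subtree, then the right subtree, then the node.
At T: go left to U.
  At U: go left to F.
    F is a leaf — visit F.
  At U: go right to D.
    At D: go left to K.
      At K: go left to S.
        At S: go left to M.
          At M: no left child.
          At M: go right to H.
            H is a leaf — visit H.
          Visit M.
        At S: go right to W.
          W is a leaf — visit W.
        Visit S.
      At K: no right child.
      Visit K.
    At D: go right to E.
      E is a leaf — visit E.
    Visit D.
  Visit U.
At T: go right to P.
  At P: go left to G.
    At G: go left to J.
      J is a leaf — visit J.
    At G: go right to V.
      At V: no left child.
      At V: go right to Q.
        Q is a leaf — visit Q.
      Visit V.
    Visit G.
  At P: no right child.
  Visit P.
Visit T.
Full post-order sequence: F, H, M, W, S, K, E, D, U, J, Q, V, G, P, T.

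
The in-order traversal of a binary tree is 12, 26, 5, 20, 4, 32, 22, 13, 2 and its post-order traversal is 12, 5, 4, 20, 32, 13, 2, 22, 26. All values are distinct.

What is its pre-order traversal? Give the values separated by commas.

The last element of post-order is the root; it splits in-order into left and right subtrees.
Root 26: left subtree has 1 node {12}, right has 7 {5, 20, 4, 32, 22, 13, 2}.
  Root 22: left subtree has 4 nodes {5, 20, 4, 32}, right has 2 {13, 2}.
    Root 32: left subtree has 3 nodes {5, 20, 4}, right has 0 { }.
      Root 20: left subtree has 1 node {5}, right has 1 {4}.
    Root 2: left subtree has 1 node {13}, right has 0 { }.

26, 12, 22, 32, 20, 5, 4, 2, 13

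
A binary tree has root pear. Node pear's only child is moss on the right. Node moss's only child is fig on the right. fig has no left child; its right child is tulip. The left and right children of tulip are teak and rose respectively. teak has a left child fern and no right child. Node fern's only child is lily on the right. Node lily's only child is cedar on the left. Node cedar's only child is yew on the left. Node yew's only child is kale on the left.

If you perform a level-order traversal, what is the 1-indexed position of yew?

10

Level-order visits nodes level by level from the root, left to right within each level.
Level 0: pear
Level 1: moss
Level 2: fig
Level 3: tulip
Level 4: teak, rose
Level 5: fern
Level 6: lily
Level 7: cedar
Level 8: yew
Level 9: kale
Full level-order sequence: pear, moss, fig, tulip, teak, rose, fern, lily, cedar, yew, kale.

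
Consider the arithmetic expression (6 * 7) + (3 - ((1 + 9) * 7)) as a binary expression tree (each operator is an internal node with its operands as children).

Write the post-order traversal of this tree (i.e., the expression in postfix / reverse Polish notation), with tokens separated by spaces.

6 7 * 3 1 9 + 7 * - +

Post-order on an expression tree gives postfix notation: for each operator, emit left operand, right operand, then the operator.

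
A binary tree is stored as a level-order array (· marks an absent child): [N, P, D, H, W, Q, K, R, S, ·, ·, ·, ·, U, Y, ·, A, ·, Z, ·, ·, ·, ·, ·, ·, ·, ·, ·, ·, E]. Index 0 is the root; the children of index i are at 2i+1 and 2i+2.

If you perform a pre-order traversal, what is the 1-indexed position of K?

11

Pre-order visits the node, then its left subtree, then its right subtree.
Visit N.
At N: go left to P.
  Visit P.
  At P: go left to H.
    Visit H.
    At H: go left to R.
      Visit R.
      At R: no left child.
      At R: go right to A.
        A is a leaf — visit A.
    At H: go right to S.
      Visit S.
      At S: no left child.
      At S: go right to Z.
        Z is a leaf — visit Z.
  At P: go right to W.
    W is a leaf — visit W.
At N: go right to D.
  Visit D.
  At D: go left to Q.
    Q is a leaf — visit Q.
  At D: go right to K.
    Visit K.
    At K: go left to U.
      U is a leaf — visit U.
    At K: go right to Y.
      Visit Y.
      At Y: go left to E.
        E is a leaf — visit E.
      At Y: no right child.
Full pre-order sequence: N, P, H, R, A, S, Z, W, D, Q, K, U, Y, E.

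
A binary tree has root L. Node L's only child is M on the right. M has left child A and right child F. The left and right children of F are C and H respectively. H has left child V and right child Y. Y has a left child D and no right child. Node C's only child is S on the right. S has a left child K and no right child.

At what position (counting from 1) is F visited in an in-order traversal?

7

In-order visits the left subtree, then the node, then the right subtree.
At L: no left child.
Visit L.
At L: go right to M.
  At M: go left to A.
    A is a leaf — visit A.
  Visit M.
  At M: go right to F.
    At F: go left to C.
      At C: no left child.
      Visit C.
      At C: go right to S.
        At S: go left to K.
          K is a leaf — visit K.
        Visit S.
        At S: no right child.
    Visit F.
    At F: go right to H.
      At H: go left to V.
        V is a leaf — visit V.
      Visit H.
      At H: go right to Y.
        At Y: go left to D.
          D is a leaf — visit D.
        Visit Y.
        At Y: no right child.
Full in-order sequence: L, A, M, C, K, S, F, V, H, D, Y.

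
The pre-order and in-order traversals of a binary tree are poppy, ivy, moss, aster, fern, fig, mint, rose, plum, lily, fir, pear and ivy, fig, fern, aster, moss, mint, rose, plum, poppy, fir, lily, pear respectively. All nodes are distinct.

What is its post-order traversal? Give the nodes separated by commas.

fig, fern, aster, plum, rose, mint, moss, ivy, fir, pear, lily, poppy

The first element of pre-order is the root; it splits in-order into left and right subtrees.
Root poppy: left subtree has 8 nodes {ivy, fig, fern, aster, moss, mint, rose, plum}, right has 3 {fir, lily, pear}.
  Root ivy: left subtree has 0 nodes { }, right has 7 {fig, fern, aster, moss, mint, rose, plum}.
    Root moss: left subtree has 3 nodes {fig, fern, aster}, right has 3 {mint, rose, plum}.
      Root aster: left subtree has 2 nodes {fig, fern}, right has 0 { }.
        Root fern: left subtree has 1 node {fig}, right has 0 { }.
      Root mint: left subtree has 0 nodes { }, right has 2 {rose, plum}.
        Root rose: left subtree has 0 nodes { }, right has 1 {plum}.
  Root lily: left subtree has 1 node {fir}, right has 1 {pear}.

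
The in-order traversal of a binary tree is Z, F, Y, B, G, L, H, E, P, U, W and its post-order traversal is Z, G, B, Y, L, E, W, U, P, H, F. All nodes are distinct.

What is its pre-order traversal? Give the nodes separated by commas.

F, Z, H, L, Y, B, G, P, E, U, W

The last element of post-order is the root; it splits in-order into left and right subtrees.
Root F: left subtree has 1 node {Z}, right has 9 {Y, B, G, L, H, E, P, U, W}.
  Root H: left subtree has 4 nodes {Y, B, G, L}, right has 4 {E, P, U, W}.
    Root L: left subtree has 3 nodes {Y, B, G}, right has 0 { }.
      Root Y: left subtree has 0 nodes { }, right has 2 {B, G}.
        Root B: left subtree has 0 nodes { }, right has 1 {G}.
    Root P: left subtree has 1 node {E}, right has 2 {U, W}.
      Root U: left subtree has 0 nodes { }, right has 1 {W}.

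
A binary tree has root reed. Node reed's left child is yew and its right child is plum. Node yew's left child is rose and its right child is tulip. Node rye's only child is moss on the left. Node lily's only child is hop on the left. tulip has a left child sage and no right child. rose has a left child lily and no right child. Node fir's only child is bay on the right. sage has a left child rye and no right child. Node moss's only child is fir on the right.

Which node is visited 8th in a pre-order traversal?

Pre-order visits the node, then its left subtree, then its right subtree.
Visit reed.
At reed: go left to yew.
  Visit yew.
  At yew: go left to rose.
    Visit rose.
    At rose: go left to lily.
      Visit lily.
      At lily: go left to hop.
        hop is a leaf — visit hop.
      At lily: no right child.
    At rose: no right child.
  At yew: go right to tulip.
    Visit tulip.
    At tulip: go left to sage.
      Visit sage.
      At sage: go left to rye.
        Visit rye.
        At rye: go left to moss.
          Visit moss.
          At moss: no left child.
          At moss: go right to fir.
            Visit fir.
            At fir: no left child.
            At fir: go right to bay.
              bay is a leaf — visit bay.
        At rye: no right child.
      At sage: no right child.
    At tulip: no right child.
At reed: go right to plum.
  plum is a leaf — visit plum.
Full pre-order sequence: reed, yew, rose, lily, hop, tulip, sage, rye, moss, fir, bay, plum.

rye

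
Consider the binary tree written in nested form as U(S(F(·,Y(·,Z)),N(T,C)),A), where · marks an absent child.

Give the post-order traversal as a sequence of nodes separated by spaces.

Post-order visits the left subtree, then the right subtree, then the node.
At U: go left to S.
  At S: go left to F.
    At F: no left child.
    At F: go right to Y.
      At Y: no left child.
      At Y: go right to Z.
        Z is a leaf — visit Z.
      Visit Y.
    Visit F.
  At S: go right to N.
    At N: go left to T.
      T is a leaf — visit T.
    At N: go right to C.
      C is a leaf — visit C.
    Visit N.
  Visit S.
At U: go right to A.
  A is a leaf — visit A.
Visit U.

Z Y F T C N S A U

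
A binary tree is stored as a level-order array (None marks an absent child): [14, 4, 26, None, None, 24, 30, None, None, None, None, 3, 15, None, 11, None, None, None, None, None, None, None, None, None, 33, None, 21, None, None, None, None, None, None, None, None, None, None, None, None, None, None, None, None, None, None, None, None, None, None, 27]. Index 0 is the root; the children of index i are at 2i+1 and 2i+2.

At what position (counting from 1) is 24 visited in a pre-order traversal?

Pre-order visits the node, then its left subtree, then its right subtree.
Visit 14.
At 14: go left to 4.
  4 is a leaf — visit 4.
At 14: go right to 26.
  Visit 26.
  At 26: go left to 24.
    Visit 24.
    At 24: go left to 3.
      Visit 3.
      At 3: no left child.
      At 3: go right to 33.
        Visit 33.
        At 33: go left to 27.
          27 is a leaf — visit 27.
        At 33: no right child.
    At 24: go right to 15.
      Visit 15.
      At 15: no left child.
      At 15: go right to 21.
        21 is a leaf — visit 21.
  At 26: go right to 30.
    Visit 30.
    At 30: no left child.
    At 30: go right to 11.
      11 is a leaf — visit 11.
Full pre-order sequence: 14, 4, 26, 24, 3, 33, 27, 15, 21, 30, 11.

4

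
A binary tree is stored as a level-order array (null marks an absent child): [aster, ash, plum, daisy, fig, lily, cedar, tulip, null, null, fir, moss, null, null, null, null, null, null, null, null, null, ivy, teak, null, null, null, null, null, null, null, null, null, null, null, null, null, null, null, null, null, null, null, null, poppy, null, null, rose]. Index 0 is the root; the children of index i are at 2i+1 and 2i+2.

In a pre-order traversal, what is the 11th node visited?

Pre-order visits the node, then its left subtree, then its right subtree.
Visit aster.
At aster: go left to ash.
  Visit ash.
  At ash: go left to daisy.
    Visit daisy.
    At daisy: go left to tulip.
      tulip is a leaf — visit tulip.
    At daisy: no right child.
  At ash: go right to fig.
    Visit fig.
    At fig: no left child.
    At fig: go right to fir.
      Visit fir.
      At fir: go left to ivy.
        Visit ivy.
        At ivy: go left to poppy.
          poppy is a leaf — visit poppy.
        At ivy: no right child.
      At fir: go right to teak.
        Visit teak.
        At teak: no left child.
        At teak: go right to rose.
          rose is a leaf — visit rose.
At aster: go right to plum.
  Visit plum.
  At plum: go left to lily.
    Visit lily.
    At lily: go left to moss.
      moss is a leaf — visit moss.
    At lily: no right child.
  At plum: go right to cedar.
    cedar is a leaf — visit cedar.
Full pre-order sequence: aster, ash, daisy, tulip, fig, fir, ivy, poppy, teak, rose, plum, lily, moss, cedar.

plum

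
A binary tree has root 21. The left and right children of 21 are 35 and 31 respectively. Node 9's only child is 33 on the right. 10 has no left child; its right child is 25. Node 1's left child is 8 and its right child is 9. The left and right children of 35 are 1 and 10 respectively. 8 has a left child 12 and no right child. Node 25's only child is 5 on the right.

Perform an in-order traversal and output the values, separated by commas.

12, 8, 1, 9, 33, 35, 10, 25, 5, 21, 31

In-order visits the left subtree, then the node, then the right subtree.
At 21: go left to 35.
  At 35: go left to 1.
    At 1: go left to 8.
      At 8: go left to 12.
        12 is a leaf — visit 12.
      Visit 8.
      At 8: no right child.
    Visit 1.
    At 1: go right to 9.
      At 9: no left child.
      Visit 9.
      At 9: go right to 33.
        33 is a leaf — visit 33.
  Visit 35.
  At 35: go right to 10.
    At 10: no left child.
    Visit 10.
    At 10: go right to 25.
      At 25: no left child.
      Visit 25.
      At 25: go right to 5.
        5 is a leaf — visit 5.
Visit 21.
At 21: go right to 31.
  31 is a leaf — visit 31.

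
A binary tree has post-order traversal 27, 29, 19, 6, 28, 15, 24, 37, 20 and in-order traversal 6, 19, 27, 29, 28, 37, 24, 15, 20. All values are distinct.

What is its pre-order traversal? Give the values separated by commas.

The last element of post-order is the root; it splits in-order into left and right subtrees.
Root 20: left subtree has 8 nodes {6, 19, 27, 29, 28, 37, 24, 15}, right has 0 { }.
  Root 37: left subtree has 5 nodes {6, 19, 27, 29, 28}, right has 2 {24, 15}.
    Root 28: left subtree has 4 nodes {6, 19, 27, 29}, right has 0 { }.
      Root 6: left subtree has 0 nodes { }, right has 3 {19, 27, 29}.
        Root 19: left subtree has 0 nodes { }, right has 2 {27, 29}.
          Root 29: left subtree has 1 node {27}, right has 0 { }.
    Root 24: left subtree has 0 nodes { }, right has 1 {15}.

20, 37, 28, 6, 19, 29, 27, 24, 15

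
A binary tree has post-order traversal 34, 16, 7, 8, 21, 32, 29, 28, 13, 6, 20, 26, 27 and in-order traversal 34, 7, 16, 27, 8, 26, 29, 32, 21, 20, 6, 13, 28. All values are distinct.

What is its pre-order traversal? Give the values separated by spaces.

27 7 34 16 26 8 20 29 32 21 6 13 28

The last element of post-order is the root; it splits in-order into left and right subtrees.
Root 27: left subtree has 3 nodes {34, 7, 16}, right has 9 {8, 26, 29, 32, 21, 20, 6, 13, 28}.
  Root 7: left subtree has 1 node {34}, right has 1 {16}.
  Root 26: left subtree has 1 node {8}, right has 7 {29, 32, 21, 20, 6, 13, 28}.
    Root 20: left subtree has 3 nodes {29, 32, 21}, right has 3 {6, 13, 28}.
      Root 29: left subtree has 0 nodes { }, right has 2 {32, 21}.
        Root 32: left subtree has 0 nodes { }, right has 1 {21}.
      Root 6: left subtree has 0 nodes { }, right has 2 {13, 28}.
        Root 13: left subtree has 0 nodes { }, right has 1 {28}.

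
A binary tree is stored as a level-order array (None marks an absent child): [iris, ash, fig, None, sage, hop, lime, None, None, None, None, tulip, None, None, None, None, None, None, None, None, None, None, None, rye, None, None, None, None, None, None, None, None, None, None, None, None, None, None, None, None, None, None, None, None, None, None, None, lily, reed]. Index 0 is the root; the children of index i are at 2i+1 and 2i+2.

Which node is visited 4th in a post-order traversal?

Post-order visits the left subtree, then the right subtree, then the node.
At iris: go left to ash.
  At ash: no left child.
  At ash: go right to sage.
    sage is a leaf — visit sage.
  Visit ash.
At iris: go right to fig.
  At fig: go left to hop.
    At hop: go left to tulip.
      At tulip: go left to rye.
        At rye: go left to lily.
          lily is a leaf — visit lily.
        At rye: go right to reed.
          reed is a leaf — visit reed.
        Visit rye.
      At tulip: no right child.
      Visit tulip.
    At hop: no right child.
    Visit hop.
  At fig: go right to lime.
    lime is a leaf — visit lime.
  Visit fig.
Visit iris.
Full post-order sequence: sage, ash, lily, reed, rye, tulip, hop, lime, fig, iris.

reed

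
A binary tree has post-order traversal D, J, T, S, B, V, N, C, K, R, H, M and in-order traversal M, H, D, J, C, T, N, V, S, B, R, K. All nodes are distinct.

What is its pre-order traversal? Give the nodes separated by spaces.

The last element of post-order is the root; it splits in-order into left and right subtrees.
Root M: left subtree has 0 nodes { }, right has 11 {H, D, J, C, T, N, V, S, B, R, K}.
  Root H: left subtree has 0 nodes { }, right has 10 {D, J, C, T, N, V, S, B, R, K}.
    Root R: left subtree has 8 nodes {D, J, C, T, N, V, S, B}, right has 1 {K}.
      Root C: left subtree has 2 nodes {D, J}, right has 5 {T, N, V, S, B}.
        Root J: left subtree has 1 node {D}, right has 0 { }.
        Root N: left subtree has 1 node {T}, right has 3 {V, S, B}.
          Root V: left subtree has 0 nodes { }, right has 2 {S, B}.
            Root B: left subtree has 1 node {S}, right has 0 { }.

M H R C J D N T V B S K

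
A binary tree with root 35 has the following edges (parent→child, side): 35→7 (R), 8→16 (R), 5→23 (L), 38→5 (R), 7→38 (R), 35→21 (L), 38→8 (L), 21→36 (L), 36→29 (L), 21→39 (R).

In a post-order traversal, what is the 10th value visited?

7

Post-order visits the left subtree, then the right subtree, then the node.
At 35: go left to 21.
  At 21: go left to 36.
    At 36: go left to 29.
      29 is a leaf — visit 29.
    At 36: no right child.
    Visit 36.
  At 21: go right to 39.
    39 is a leaf — visit 39.
  Visit 21.
At 35: go right to 7.
  At 7: no left child.
  At 7: go right to 38.
    At 38: go left to 8.
      At 8: no left child.
      At 8: go right to 16.
        16 is a leaf — visit 16.
      Visit 8.
    At 38: go right to 5.
      At 5: go left to 23.
        23 is a leaf — visit 23.
      At 5: no right child.
      Visit 5.
    Visit 38.
  Visit 7.
Visit 35.
Full post-order sequence: 29, 36, 39, 21, 16, 8, 23, 5, 38, 7, 35.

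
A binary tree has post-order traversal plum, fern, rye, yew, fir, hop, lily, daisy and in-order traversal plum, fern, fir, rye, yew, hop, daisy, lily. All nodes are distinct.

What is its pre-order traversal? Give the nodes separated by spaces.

The last element of post-order is the root; it splits in-order into left and right subtrees.
Root daisy: left subtree has 6 nodes {plum, fern, fir, rye, yew, hop}, right has 1 {lily}.
  Root hop: left subtree has 5 nodes {plum, fern, fir, rye, yew}, right has 0 { }.
    Root fir: left subtree has 2 nodes {plum, fern}, right has 2 {rye, yew}.
      Root fern: left subtree has 1 node {plum}, right has 0 { }.
      Root yew: left subtree has 1 node {rye}, right has 0 { }.

daisy hop fir fern plum yew rye lily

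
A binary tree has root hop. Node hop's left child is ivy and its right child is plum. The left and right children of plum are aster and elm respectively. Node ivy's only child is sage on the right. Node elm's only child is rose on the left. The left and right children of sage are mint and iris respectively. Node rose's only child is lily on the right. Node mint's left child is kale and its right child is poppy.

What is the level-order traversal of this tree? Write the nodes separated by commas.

Level-order visits nodes level by level from the root, left to right within each level.
Level 0: hop
Level 1: ivy, plum
Level 2: sage, aster, elm
Level 3: mint, iris, rose
Level 4: kale, poppy, lily

hop, ivy, plum, sage, aster, elm, mint, iris, rose, kale, poppy, lily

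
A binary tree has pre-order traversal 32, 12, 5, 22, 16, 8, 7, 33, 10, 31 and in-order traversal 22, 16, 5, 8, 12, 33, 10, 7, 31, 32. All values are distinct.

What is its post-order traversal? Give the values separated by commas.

16, 22, 8, 5, 10, 33, 31, 7, 12, 32

The first element of pre-order is the root; it splits in-order into left and right subtrees.
Root 32: left subtree has 9 nodes {22, 16, 5, 8, 12, 33, 10, 7, 31}, right has 0 { }.
  Root 12: left subtree has 4 nodes {22, 16, 5, 8}, right has 4 {33, 10, 7, 31}.
    Root 5: left subtree has 2 nodes {22, 16}, right has 1 {8}.
      Root 22: left subtree has 0 nodes { }, right has 1 {16}.
    Root 7: left subtree has 2 nodes {33, 10}, right has 1 {31}.
      Root 33: left subtree has 0 nodes { }, right has 1 {10}.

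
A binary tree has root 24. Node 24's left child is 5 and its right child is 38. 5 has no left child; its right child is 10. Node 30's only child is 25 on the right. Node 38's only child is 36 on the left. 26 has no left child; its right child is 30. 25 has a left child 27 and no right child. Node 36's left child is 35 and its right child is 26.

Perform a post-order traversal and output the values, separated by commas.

10, 5, 35, 27, 25, 30, 26, 36, 38, 24

Post-order visits the left subtree, then the right subtree, then the node.
At 24: go left to 5.
  At 5: no left child.
  At 5: go right to 10.
    10 is a leaf — visit 10.
  Visit 5.
At 24: go right to 38.
  At 38: go left to 36.
    At 36: go left to 35.
      35 is a leaf — visit 35.
    At 36: go right to 26.
      At 26: no left child.
      At 26: go right to 30.
        At 30: no left child.
        At 30: go right to 25.
          At 25: go left to 27.
            27 is a leaf — visit 27.
          At 25: no right child.
          Visit 25.
        Visit 30.
      Visit 26.
    Visit 36.
  At 38: no right child.
  Visit 38.
Visit 24.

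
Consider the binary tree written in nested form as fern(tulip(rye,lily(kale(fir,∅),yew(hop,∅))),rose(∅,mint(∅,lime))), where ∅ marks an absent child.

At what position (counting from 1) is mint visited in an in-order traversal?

In-order visits the left subtree, then the node, then the right subtree.
At fern: go left to tulip.
  At tulip: go left to rye.
    rye is a leaf — visit rye.
  Visit tulip.
  At tulip: go right to lily.
    At lily: go left to kale.
      At kale: go left to fir.
        fir is a leaf — visit fir.
      Visit kale.
      At kale: no right child.
    Visit lily.
    At lily: go right to yew.
      At yew: go left to hop.
        hop is a leaf — visit hop.
      Visit yew.
      At yew: no right child.
Visit fern.
At fern: go right to rose.
  At rose: no left child.
  Visit rose.
  At rose: go right to mint.
    At mint: no left child.
    Visit mint.
    At mint: go right to lime.
      lime is a leaf — visit lime.
Full in-order sequence: rye, tulip, fir, kale, lily, hop, yew, fern, rose, mint, lime.

10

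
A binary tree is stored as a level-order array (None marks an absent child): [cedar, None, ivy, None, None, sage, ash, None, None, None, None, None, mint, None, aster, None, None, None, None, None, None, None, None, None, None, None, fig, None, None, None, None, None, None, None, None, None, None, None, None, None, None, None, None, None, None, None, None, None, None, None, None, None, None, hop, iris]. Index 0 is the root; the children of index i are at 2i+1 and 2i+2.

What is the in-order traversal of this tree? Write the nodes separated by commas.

In-order visits the left subtree, then the node, then the right subtree.
At cedar: no left child.
Visit cedar.
At cedar: go right to ivy.
  At ivy: go left to sage.
    At sage: no left child.
    Visit sage.
    At sage: go right to mint.
      At mint: no left child.
      Visit mint.
      At mint: go right to fig.
        At fig: go left to hop.
          hop is a leaf — visit hop.
        Visit fig.
        At fig: go right to iris.
          iris is a leaf — visit iris.
  Visit ivy.
  At ivy: go right to ash.
    At ash: no left child.
    Visit ash.
    At ash: go right to aster.
      aster is a leaf — visit aster.

cedar, sage, mint, hop, fig, iris, ivy, ash, aster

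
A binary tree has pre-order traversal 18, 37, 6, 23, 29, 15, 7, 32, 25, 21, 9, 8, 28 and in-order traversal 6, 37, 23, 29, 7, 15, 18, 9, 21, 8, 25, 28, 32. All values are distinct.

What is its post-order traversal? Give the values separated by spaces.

The first element of pre-order is the root; it splits in-order into left and right subtrees.
Root 18: left subtree has 6 nodes {6, 37, 23, 29, 7, 15}, right has 6 {9, 21, 8, 25, 28, 32}.
  Root 37: left subtree has 1 node {6}, right has 4 {23, 29, 7, 15}.
    Root 23: left subtree has 0 nodes { }, right has 3 {29, 7, 15}.
      Root 29: left subtree has 0 nodes { }, right has 2 {7, 15}.
        Root 15: left subtree has 1 node {7}, right has 0 { }.
  Root 32: left subtree has 5 nodes {9, 21, 8, 25, 28}, right has 0 { }.
    Root 25: left subtree has 3 nodes {9, 21, 8}, right has 1 {28}.
      Root 21: left subtree has 1 node {9}, right has 1 {8}.

6 7 15 29 23 37 9 8 21 28 25 32 18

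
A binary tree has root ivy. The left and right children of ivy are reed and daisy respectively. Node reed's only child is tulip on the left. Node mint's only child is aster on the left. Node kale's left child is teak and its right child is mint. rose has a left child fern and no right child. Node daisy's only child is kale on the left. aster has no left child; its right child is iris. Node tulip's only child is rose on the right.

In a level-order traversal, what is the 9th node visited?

Level-order visits nodes level by level from the root, left to right within each level.
Level 0: ivy
Level 1: reed, daisy
Level 2: tulip, kale
Level 3: rose, teak, mint
Level 4: fern, aster
Level 5: iris
Full level-order sequence: ivy, reed, daisy, tulip, kale, rose, teak, mint, fern, aster, iris.

fern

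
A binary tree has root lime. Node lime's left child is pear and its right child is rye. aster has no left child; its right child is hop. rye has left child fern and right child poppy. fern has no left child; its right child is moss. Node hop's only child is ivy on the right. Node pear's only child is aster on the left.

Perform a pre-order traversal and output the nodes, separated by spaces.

lime pear aster hop ivy rye fern moss poppy

Pre-order visits the node, then its left subtree, then its right subtree.
Visit lime.
At lime: go left to pear.
  Visit pear.
  At pear: go left to aster.
    Visit aster.
    At aster: no left child.
    At aster: go right to hop.
      Visit hop.
      At hop: no left child.
      At hop: go right to ivy.
        ivy is a leaf — visit ivy.
  At pear: no right child.
At lime: go right to rye.
  Visit rye.
  At rye: go left to fern.
    Visit fern.
    At fern: no left child.
    At fern: go right to moss.
      moss is a leaf — visit moss.
  At rye: go right to poppy.
    poppy is a leaf — visit poppy.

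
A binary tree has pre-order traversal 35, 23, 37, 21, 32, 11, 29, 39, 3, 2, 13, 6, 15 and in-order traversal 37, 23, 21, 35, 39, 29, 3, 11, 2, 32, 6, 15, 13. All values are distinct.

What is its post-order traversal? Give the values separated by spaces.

37 21 23 39 3 29 2 11 15 6 13 32 35

The first element of pre-order is the root; it splits in-order into left and right subtrees.
Root 35: left subtree has 3 nodes {37, 23, 21}, right has 9 {39, 29, 3, 11, 2, 32, 6, 15, 13}.
  Root 23: left subtree has 1 node {37}, right has 1 {21}.
  Root 32: left subtree has 5 nodes {39, 29, 3, 11, 2}, right has 3 {6, 15, 13}.
    Root 11: left subtree has 3 nodes {39, 29, 3}, right has 1 {2}.
      Root 29: left subtree has 1 node {39}, right has 1 {3}.
    Root 13: left subtree has 2 nodes {6, 15}, right has 0 { }.
      Root 6: left subtree has 0 nodes { }, right has 1 {15}.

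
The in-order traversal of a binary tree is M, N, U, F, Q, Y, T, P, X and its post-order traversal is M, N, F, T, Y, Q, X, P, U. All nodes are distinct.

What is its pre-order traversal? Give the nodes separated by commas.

U, N, M, P, Q, F, Y, T, X

The last element of post-order is the root; it splits in-order into left and right subtrees.
Root U: left subtree has 2 nodes {M, N}, right has 6 {F, Q, Y, T, P, X}.
  Root N: left subtree has 1 node {M}, right has 0 { }.
  Root P: left subtree has 4 nodes {F, Q, Y, T}, right has 1 {X}.
    Root Q: left subtree has 1 node {F}, right has 2 {Y, T}.
      Root Y: left subtree has 0 nodes { }, right has 1 {T}.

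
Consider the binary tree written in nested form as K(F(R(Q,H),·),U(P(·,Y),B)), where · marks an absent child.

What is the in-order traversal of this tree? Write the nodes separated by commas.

In-order visits the left subtree, then the node, then the right subtree.
At K: go left to F.
  At F: go left to R.
    At R: go left to Q.
      Q is a leaf — visit Q.
    Visit R.
    At R: go right to H.
      H is a leaf — visit H.
  Visit F.
  At F: no right child.
Visit K.
At K: go right to U.
  At U: go left to P.
    At P: no left child.
    Visit P.
    At P: go right to Y.
      Y is a leaf — visit Y.
  Visit U.
  At U: go right to B.
    B is a leaf — visit B.

Q, R, H, F, K, P, Y, U, B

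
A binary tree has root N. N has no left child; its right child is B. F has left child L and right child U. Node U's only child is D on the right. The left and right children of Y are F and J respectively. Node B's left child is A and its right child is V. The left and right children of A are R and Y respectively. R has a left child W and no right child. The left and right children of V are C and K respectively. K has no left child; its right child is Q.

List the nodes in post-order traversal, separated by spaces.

Post-order visits the left subtree, then the right subtree, then the node.
At N: no left child.
At N: go right to B.
  At B: go left to A.
    At A: go left to R.
      At R: go left to W.
        W is a leaf — visit W.
      At R: no right child.
      Visit R.
    At A: go right to Y.
      At Y: go left to F.
        At F: go left to L.
          L is a leaf — visit L.
        At F: go right to U.
          At U: no left child.
          At U: go right to D.
            D is a leaf — visit D.
          Visit U.
        Visit F.
      At Y: go right to J.
        J is a leaf — visit J.
      Visit Y.
    Visit A.
  At B: go right to V.
    At V: go left to C.
      C is a leaf — visit C.
    At V: go right to K.
      At K: no left child.
      At K: go right to Q.
        Q is a leaf — visit Q.
      Visit K.
    Visit V.
  Visit B.
Visit N.

W R L D U F J Y A C Q K V B N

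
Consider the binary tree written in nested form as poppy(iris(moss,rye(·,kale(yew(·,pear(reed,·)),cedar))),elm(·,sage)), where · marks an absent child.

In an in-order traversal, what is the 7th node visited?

In-order visits the left subtree, then the node, then the right subtree.
At poppy: go left to iris.
  At iris: go left to moss.
    moss is a leaf — visit moss.
  Visit iris.
  At iris: go right to rye.
    At rye: no left child.
    Visit rye.
    At rye: go right to kale.
      At kale: go left to yew.
        At yew: no left child.
        Visit yew.
        At yew: go right to pear.
          At pear: go left to reed.
            reed is a leaf — visit reed.
          Visit pear.
          At pear: no right child.
      Visit kale.
      At kale: go right to cedar.
        cedar is a leaf — visit cedar.
Visit poppy.
At poppy: go right to elm.
  At elm: no left child.
  Visit elm.
  At elm: go right to sage.
    sage is a leaf — visit sage.
Full in-order sequence: moss, iris, rye, yew, reed, pear, kale, cedar, poppy, elm, sage.

kale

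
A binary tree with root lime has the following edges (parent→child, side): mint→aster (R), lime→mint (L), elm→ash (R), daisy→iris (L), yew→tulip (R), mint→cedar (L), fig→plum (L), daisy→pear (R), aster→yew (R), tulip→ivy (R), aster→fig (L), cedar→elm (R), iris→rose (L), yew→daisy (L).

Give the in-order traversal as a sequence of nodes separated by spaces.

In-order visits the left subtree, then the node, then the right subtree.
At lime: go left to mint.
  At mint: go left to cedar.
    At cedar: no left child.
    Visit cedar.
    At cedar: go right to elm.
      At elm: no left child.
      Visit elm.
      At elm: go right to ash.
        ash is a leaf — visit ash.
  Visit mint.
  At mint: go right to aster.
    At aster: go left to fig.
      At fig: go left to plum.
        plum is a leaf — visit plum.
      Visit fig.
      At fig: no right child.
    Visit aster.
    At aster: go right to yew.
      At yew: go left to daisy.
        At daisy: go left to iris.
          At iris: go left to rose.
            rose is a leaf — visit rose.
          Visit iris.
          At iris: no right child.
        Visit daisy.
        At daisy: go right to pear.
          pear is a leaf — visit pear.
      Visit yew.
      At yew: go right to tulip.
        At tulip: no left child.
        Visit tulip.
        At tulip: go right to ivy.
          ivy is a leaf — visit ivy.
Visit lime.
At lime: no right child.

cedar elm ash mint plum fig aster rose iris daisy pear yew tulip ivy lime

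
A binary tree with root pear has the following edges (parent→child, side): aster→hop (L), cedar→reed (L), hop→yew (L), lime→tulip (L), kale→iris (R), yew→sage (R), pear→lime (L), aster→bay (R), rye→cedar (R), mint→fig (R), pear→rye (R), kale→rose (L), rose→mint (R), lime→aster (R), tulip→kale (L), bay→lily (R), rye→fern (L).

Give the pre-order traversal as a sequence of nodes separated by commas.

pear, lime, tulip, kale, rose, mint, fig, iris, aster, hop, yew, sage, bay, lily, rye, fern, cedar, reed

Pre-order visits the node, then its left subtree, then its right subtree.
Visit pear.
At pear: go left to lime.
  Visit lime.
  At lime: go left to tulip.
    Visit tulip.
    At tulip: go left to kale.
      Visit kale.
      At kale: go left to rose.
        Visit rose.
        At rose: no left child.
        At rose: go right to mint.
          Visit mint.
          At mint: no left child.
          At mint: go right to fig.
            fig is a leaf — visit fig.
      At kale: go right to iris.
        iris is a leaf — visit iris.
    At tulip: no right child.
  At lime: go right to aster.
    Visit aster.
    At aster: go left to hop.
      Visit hop.
      At hop: go left to yew.
        Visit yew.
        At yew: no left child.
        At yew: go right to sage.
          sage is a leaf — visit sage.
      At hop: no right child.
    At aster: go right to bay.
      Visit bay.
      At bay: no left child.
      At bay: go right to lily.
        lily is a leaf — visit lily.
At pear: go right to rye.
  Visit rye.
  At rye: go left to fern.
    fern is a leaf — visit fern.
  At rye: go right to cedar.
    Visit cedar.
    At cedar: go left to reed.
      reed is a leaf — visit reed.
    At cedar: no right child.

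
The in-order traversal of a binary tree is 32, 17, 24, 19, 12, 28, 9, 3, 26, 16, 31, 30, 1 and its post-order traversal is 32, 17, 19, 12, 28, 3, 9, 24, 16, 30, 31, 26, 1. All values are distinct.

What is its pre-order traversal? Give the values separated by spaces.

1 26 24 17 32 9 28 12 19 3 31 16 30

The last element of post-order is the root; it splits in-order into left and right subtrees.
Root 1: left subtree has 12 nodes {32, 17, 24, 19, 12, 28, 9, 3, 26, 16, 31, 30}, right has 0 { }.
  Root 26: left subtree has 8 nodes {32, 17, 24, 19, 12, 28, 9, 3}, right has 3 {16, 31, 30}.
    Root 24: left subtree has 2 nodes {32, 17}, right has 5 {19, 12, 28, 9, 3}.
      Root 17: left subtree has 1 node {32}, right has 0 { }.
      Root 9: left subtree has 3 nodes {19, 12, 28}, right has 1 {3}.
        Root 28: left subtree has 2 nodes {19, 12}, right has 0 { }.
          Root 12: left subtree has 1 node {19}, right has 0 { }.
    Root 31: left subtree has 1 node {16}, right has 1 {30}.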